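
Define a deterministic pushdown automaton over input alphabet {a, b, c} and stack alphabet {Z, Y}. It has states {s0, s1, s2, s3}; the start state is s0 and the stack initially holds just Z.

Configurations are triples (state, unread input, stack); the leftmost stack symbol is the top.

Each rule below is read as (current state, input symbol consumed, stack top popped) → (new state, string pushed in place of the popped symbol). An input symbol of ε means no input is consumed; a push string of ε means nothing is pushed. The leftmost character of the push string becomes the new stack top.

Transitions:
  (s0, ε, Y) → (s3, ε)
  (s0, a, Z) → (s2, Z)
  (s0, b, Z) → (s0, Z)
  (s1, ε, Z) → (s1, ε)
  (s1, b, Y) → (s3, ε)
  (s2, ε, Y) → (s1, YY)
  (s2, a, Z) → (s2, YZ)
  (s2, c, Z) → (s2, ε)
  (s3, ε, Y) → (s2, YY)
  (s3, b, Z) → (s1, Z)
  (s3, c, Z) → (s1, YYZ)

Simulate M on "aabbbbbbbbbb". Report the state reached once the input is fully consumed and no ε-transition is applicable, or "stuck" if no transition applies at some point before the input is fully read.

(s0, aabbbbbbbbbb, Z)
  read a, top Z: go to s2, push Z → (s2, abbbbbbbbbb, Z)
  read a, top Z: go to s2, push YZ → (s2, bbbbbbbbbb, YZ)
  ε-move, top Y: go to s1, push YY → (s1, bbbbbbbbbb, YYZ)
  read b, top Y: go to s3, push ε → (s3, bbbbbbbbb, YZ)
  ε-move, top Y: go to s2, push YY → (s2, bbbbbbbbb, YYZ)
  ε-move, top Y: go to s1, push YY → (s1, bbbbbbbbb, YYYZ)
  read b, top Y: go to s3, push ε → (s3, bbbbbbbb, YYZ)
  ε-move, top Y: go to s2, push YY → (s2, bbbbbbbb, YYYZ)
  ε-move, top Y: go to s1, push YY → (s1, bbbbbbbb, YYYYZ)
  read b, top Y: go to s3, push ε → (s3, bbbbbbb, YYYZ)
  ε-move, top Y: go to s2, push YY → (s2, bbbbbbb, YYYYZ)
  ε-move, top Y: go to s1, push YY → (s1, bbbbbbb, YYYYYZ)
  read b, top Y: go to s3, push ε → (s3, bbbbbb, YYYYZ)
  ε-move, top Y: go to s2, push YY → (s2, bbbbbb, YYYYYZ)
  ε-move, top Y: go to s1, push YY → (s1, bbbbbb, YYYYYYZ)
  read b, top Y: go to s3, push ε → (s3, bbbbb, YYYYYZ)
  ε-move, top Y: go to s2, push YY → (s2, bbbbb, YYYYYYZ)
  ε-move, top Y: go to s1, push YY → (s1, bbbbb, YYYYYYYZ)
  read b, top Y: go to s3, push ε → (s3, bbbb, YYYYYYZ)
  ε-move, top Y: go to s2, push YY → (s2, bbbb, YYYYYYYZ)
  ε-move, top Y: go to s1, push YY → (s1, bbbb, YYYYYYYYZ)
  read b, top Y: go to s3, push ε → (s3, bbb, YYYYYYYZ)
  ε-move, top Y: go to s2, push YY → (s2, bbb, YYYYYYYYZ)
  ε-move, top Y: go to s1, push YY → (s1, bbb, YYYYYYYYYZ)
  read b, top Y: go to s3, push ε → (s3, bb, YYYYYYYYZ)
  ε-move, top Y: go to s2, push YY → (s2, bb, YYYYYYYYYZ)
  ε-move, top Y: go to s1, push YY → (s1, bb, YYYYYYYYYYZ)
  read b, top Y: go to s3, push ε → (s3, b, YYYYYYYYYZ)
  ε-move, top Y: go to s2, push YY → (s2, b, YYYYYYYYYYZ)
  ε-move, top Y: go to s1, push YY → (s1, b, YYYYYYYYYYYZ)
  read b, top Y: go to s3, push ε → (s3, ε, YYYYYYYYYYZ)
  ε-move, top Y: go to s2, push YY → (s2, ε, YYYYYYYYYYYZ)
  ε-move, top Y: go to s1, push YY → (s1, ε, YYYYYYYYYYYYZ)
All input consumed; M is in state s1.

s1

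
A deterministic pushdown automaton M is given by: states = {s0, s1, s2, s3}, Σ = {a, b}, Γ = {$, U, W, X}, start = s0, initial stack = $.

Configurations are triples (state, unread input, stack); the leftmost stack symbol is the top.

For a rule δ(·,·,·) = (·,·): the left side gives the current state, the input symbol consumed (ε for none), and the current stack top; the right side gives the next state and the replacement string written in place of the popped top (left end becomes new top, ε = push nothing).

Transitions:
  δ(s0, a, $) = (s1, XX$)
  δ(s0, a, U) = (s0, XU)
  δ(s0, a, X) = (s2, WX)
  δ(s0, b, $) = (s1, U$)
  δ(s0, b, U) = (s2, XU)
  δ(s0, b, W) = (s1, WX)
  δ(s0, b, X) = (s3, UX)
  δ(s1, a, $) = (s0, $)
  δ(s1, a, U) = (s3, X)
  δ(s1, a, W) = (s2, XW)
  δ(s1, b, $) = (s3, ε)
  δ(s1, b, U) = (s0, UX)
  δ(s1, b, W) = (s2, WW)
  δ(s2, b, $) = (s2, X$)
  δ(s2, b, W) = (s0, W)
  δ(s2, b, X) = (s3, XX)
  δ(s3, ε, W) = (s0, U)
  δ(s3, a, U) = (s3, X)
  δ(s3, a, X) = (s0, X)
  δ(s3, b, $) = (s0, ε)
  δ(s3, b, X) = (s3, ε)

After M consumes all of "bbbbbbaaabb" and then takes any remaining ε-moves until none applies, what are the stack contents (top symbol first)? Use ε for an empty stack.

WXXX$

(s0, bbbbbbaaabb, $)
  read b, top $: go to s1, push U$ → (s1, bbbbbaaabb, U$)
  read b, top U: go to s0, push UX → (s0, bbbbaaabb, UX$)
  read b, top U: go to s2, push XU → (s2, bbbaaabb, XUX$)
  read b, top X: go to s3, push XX → (s3, bbaaabb, XXUX$)
  read b, top X: go to s3, push ε → (s3, baaabb, XUX$)
  read b, top X: go to s3, push ε → (s3, aaabb, UX$)
  read a, top U: go to s3, push X → (s3, aabb, XX$)
  read a, top X: go to s0, push X → (s0, abb, XX$)
  read a, top X: go to s2, push WX → (s2, bb, WXX$)
  read b, top W: go to s0, push W → (s0, b, WXX$)
  read b, top W: go to s1, push WX → (s1, ε, WXXX$)
All input consumed in state s1 with stack WXXX$.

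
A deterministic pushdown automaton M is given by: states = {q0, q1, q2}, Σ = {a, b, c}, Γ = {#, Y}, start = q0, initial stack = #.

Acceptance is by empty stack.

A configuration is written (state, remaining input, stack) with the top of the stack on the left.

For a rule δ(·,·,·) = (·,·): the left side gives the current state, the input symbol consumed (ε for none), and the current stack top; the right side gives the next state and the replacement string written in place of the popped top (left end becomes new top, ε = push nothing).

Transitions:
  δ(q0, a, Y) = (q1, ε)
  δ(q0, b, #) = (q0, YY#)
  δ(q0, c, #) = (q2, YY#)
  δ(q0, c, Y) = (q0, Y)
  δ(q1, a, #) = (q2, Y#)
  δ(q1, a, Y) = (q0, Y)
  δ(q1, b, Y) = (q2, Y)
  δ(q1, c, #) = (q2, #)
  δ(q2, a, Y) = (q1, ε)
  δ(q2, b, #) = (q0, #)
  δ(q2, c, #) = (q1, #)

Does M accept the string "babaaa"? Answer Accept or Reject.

(q0, babaaa, #)
  read b, top #: go to q0, push YY# → (q0, abaaa, YY#)
  read a, top Y: go to q1, push ε → (q1, baaa, Y#)
  read b, top Y: go to q2, push Y → (q2, aaa, Y#)
  read a, top Y: go to q1, push ε → (q1, aa, #)
  read a, top #: go to q2, push Y# → (q2, a, Y#)
  read a, top Y: go to q1, push ε → (q1, ε, #)
All input consumed; stack is #, not empty, and no further ε-move applies.

Reject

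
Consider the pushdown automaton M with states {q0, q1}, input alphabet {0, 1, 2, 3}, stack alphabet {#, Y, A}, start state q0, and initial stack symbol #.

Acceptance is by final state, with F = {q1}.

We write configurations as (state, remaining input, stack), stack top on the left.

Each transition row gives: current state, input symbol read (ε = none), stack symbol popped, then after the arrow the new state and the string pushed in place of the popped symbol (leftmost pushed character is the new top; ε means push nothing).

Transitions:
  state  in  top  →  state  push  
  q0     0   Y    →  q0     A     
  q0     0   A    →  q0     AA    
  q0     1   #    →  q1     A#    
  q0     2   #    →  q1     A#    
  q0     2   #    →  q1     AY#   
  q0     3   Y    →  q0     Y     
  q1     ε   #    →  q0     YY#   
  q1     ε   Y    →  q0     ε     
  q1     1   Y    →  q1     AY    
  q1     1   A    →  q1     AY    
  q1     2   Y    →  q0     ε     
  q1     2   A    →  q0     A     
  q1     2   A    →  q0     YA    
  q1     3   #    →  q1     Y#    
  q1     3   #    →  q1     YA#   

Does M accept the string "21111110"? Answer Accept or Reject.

No computation consumes all input and reaches a final state.

Reject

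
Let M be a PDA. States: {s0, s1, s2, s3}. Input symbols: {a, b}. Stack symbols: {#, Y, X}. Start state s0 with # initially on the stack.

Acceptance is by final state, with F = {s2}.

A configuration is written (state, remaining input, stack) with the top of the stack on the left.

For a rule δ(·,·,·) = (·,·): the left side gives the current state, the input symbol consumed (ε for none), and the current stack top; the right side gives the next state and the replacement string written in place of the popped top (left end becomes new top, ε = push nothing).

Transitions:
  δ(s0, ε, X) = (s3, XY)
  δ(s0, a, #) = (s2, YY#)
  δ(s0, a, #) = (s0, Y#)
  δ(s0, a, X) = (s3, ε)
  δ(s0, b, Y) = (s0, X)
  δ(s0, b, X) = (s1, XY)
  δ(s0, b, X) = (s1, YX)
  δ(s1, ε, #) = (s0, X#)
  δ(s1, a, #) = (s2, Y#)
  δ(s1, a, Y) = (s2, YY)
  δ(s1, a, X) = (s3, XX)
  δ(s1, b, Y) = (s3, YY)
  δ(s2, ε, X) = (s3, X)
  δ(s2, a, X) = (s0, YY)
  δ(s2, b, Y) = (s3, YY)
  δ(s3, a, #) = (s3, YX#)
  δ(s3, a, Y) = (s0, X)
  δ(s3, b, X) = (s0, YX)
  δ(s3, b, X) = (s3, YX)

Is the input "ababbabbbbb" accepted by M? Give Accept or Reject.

Reject

No computation consumes all input and reaches a final state.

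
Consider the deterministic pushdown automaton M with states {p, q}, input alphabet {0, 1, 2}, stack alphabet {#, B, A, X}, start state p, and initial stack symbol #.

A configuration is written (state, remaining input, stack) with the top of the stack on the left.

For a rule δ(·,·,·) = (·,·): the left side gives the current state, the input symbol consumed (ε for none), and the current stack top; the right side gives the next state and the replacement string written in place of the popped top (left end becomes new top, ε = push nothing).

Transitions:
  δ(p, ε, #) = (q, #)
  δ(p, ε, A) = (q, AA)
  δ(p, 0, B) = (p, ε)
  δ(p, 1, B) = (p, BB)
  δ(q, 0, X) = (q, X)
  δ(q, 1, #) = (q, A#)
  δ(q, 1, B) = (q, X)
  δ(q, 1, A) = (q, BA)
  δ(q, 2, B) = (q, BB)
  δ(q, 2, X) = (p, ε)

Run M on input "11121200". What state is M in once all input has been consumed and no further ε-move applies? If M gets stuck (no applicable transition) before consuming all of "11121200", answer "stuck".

(p, 11121200, #)
  ε-move, top #: go to q, push # → (q, 11121200, #)
  read 1, top #: go to q, push A# → (q, 1121200, A#)
  read 1, top A: go to q, push BA → (q, 121200, BA#)
  read 1, top B: go to q, push X → (q, 21200, XA#)
  read 2, top X: go to p, push ε → (p, 1200, A#)
  ε-move, top A: go to q, push AA → (q, 1200, AA#)
  read 1, top A: go to q, push BA → (q, 200, BAA#)
  read 2, top B: go to q, push BB → (q, 00, BBAA#)
No transition for (q, 0, top B); M blocks with input 00 remaining.

stuck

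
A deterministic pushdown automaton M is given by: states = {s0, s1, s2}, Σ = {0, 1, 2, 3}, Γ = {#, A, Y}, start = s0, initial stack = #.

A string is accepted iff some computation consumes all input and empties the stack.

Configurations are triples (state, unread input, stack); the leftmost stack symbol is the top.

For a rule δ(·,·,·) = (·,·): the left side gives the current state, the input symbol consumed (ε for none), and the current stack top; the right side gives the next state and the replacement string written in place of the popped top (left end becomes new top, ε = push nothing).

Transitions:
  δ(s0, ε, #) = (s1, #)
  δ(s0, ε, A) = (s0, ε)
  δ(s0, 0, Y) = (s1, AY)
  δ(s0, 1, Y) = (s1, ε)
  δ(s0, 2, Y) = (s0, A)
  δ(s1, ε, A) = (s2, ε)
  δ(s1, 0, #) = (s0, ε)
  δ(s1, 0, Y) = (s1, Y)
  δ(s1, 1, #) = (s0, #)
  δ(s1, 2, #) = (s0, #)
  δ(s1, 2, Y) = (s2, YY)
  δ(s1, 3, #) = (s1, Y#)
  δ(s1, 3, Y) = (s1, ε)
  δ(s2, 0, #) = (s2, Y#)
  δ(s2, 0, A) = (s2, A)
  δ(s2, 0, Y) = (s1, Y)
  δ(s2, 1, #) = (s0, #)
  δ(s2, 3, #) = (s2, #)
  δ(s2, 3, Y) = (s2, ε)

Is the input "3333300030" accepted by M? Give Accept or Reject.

(s0, 3333300030, #)
  ε-move, top #: go to s1, push # → (s1, 3333300030, #)
  read 3, top #: go to s1, push Y# → (s1, 333300030, Y#)
  read 3, top Y: go to s1, push ε → (s1, 33300030, #)
  read 3, top #: go to s1, push Y# → (s1, 3300030, Y#)
  read 3, top Y: go to s1, push ε → (s1, 300030, #)
  read 3, top #: go to s1, push Y# → (s1, 00030, Y#)
  read 0, top Y: go to s1, push Y → (s1, 0030, Y#)
  read 0, top Y: go to s1, push Y → (s1, 030, Y#)
  read 0, top Y: go to s1, push Y → (s1, 30, Y#)
  read 3, top Y: go to s1, push ε → (s1, 0, #)
  read 0, top #: go to s0, push ε → (s0, ε, ε)
All input consumed and the stack is empty.

Accept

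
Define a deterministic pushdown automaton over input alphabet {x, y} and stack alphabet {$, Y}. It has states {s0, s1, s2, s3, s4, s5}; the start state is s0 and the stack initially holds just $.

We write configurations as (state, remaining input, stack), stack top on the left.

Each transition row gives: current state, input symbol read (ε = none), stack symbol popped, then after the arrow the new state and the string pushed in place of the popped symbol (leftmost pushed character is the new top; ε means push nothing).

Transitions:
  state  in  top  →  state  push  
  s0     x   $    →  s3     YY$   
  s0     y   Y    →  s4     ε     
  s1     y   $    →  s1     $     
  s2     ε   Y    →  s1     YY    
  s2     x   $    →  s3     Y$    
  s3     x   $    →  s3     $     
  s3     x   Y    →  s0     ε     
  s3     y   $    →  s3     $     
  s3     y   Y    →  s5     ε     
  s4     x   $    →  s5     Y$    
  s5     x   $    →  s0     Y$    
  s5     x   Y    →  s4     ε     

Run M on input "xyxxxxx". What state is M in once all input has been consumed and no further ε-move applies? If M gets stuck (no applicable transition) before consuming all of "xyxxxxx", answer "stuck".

s4

(s0, xyxxxxx, $)
  read x, top $: go to s3, push YY$ → (s3, yxxxxx, YY$)
  read y, top Y: go to s5, push ε → (s5, xxxxx, Y$)
  read x, top Y: go to s4, push ε → (s4, xxxx, $)
  read x, top $: go to s5, push Y$ → (s5, xxx, Y$)
  read x, top Y: go to s4, push ε → (s4, xx, $)
  read x, top $: go to s5, push Y$ → (s5, x, Y$)
  read x, top Y: go to s4, push ε → (s4, ε, $)
All input consumed; M is in state s4.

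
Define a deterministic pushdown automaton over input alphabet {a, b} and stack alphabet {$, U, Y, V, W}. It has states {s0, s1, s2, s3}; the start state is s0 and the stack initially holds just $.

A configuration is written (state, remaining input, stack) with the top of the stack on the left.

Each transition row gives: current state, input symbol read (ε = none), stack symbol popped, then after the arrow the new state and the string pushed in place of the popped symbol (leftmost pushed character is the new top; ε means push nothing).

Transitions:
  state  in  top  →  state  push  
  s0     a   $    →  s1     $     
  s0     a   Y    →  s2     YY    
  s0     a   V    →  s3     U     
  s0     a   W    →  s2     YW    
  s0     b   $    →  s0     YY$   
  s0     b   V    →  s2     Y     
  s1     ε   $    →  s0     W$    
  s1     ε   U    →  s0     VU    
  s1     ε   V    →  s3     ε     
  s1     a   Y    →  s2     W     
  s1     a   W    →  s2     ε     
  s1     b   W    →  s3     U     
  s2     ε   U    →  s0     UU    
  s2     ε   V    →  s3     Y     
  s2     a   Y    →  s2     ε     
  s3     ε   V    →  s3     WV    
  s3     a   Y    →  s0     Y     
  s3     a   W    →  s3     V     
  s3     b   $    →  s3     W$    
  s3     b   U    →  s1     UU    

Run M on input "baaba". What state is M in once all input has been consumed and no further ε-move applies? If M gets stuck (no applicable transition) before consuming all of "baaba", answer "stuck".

stuck

(s0, baaba, $)
  read b, top $: go to s0, push YY$ → (s0, aaba, YY$)
  read a, top Y: go to s2, push YY → (s2, aba, YYY$)
  read a, top Y: go to s2, push ε → (s2, ba, YY$)
No transition for (s2, b, top Y); M blocks with input ba remaining.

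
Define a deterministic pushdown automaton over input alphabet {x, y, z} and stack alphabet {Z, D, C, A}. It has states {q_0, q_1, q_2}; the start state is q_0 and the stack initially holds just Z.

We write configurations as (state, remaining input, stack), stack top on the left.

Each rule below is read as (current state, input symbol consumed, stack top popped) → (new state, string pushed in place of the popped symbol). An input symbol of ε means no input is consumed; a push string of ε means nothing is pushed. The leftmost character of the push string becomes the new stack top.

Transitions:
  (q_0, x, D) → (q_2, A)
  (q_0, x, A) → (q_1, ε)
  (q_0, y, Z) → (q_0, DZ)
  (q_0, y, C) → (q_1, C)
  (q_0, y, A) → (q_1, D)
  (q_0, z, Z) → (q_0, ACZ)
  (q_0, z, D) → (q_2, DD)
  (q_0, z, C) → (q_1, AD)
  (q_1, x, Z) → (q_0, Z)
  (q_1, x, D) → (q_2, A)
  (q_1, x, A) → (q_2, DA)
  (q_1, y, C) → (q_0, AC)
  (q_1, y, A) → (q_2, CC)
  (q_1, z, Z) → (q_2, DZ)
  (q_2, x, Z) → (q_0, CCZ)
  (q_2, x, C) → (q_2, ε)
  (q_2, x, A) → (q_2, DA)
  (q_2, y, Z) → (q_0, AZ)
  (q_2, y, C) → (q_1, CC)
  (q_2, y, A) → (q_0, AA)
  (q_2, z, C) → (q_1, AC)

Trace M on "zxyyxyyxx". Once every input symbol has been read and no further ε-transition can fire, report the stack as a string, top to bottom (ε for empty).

DAACZ

(q_0, zxyyxyyxx, Z)
  read z, top Z: go to q_0, push ACZ → (q_0, xyyxyyxx, ACZ)
  read x, top A: go to q_1, push ε → (q_1, yyxyyxx, CZ)
  read y, top C: go to q_0, push AC → (q_0, yxyyxx, ACZ)
  read y, top A: go to q_1, push D → (q_1, xyyxx, DCZ)
  read x, top D: go to q_2, push A → (q_2, yyxx, ACZ)
  read y, top A: go to q_0, push AA → (q_0, yxx, AACZ)
  read y, top A: go to q_1, push D → (q_1, xx, DACZ)
  read x, top D: go to q_2, push A → (q_2, x, AACZ)
  read x, top A: go to q_2, push DA → (q_2, ε, DAACZ)
All input consumed in state q_2 with stack DAACZ.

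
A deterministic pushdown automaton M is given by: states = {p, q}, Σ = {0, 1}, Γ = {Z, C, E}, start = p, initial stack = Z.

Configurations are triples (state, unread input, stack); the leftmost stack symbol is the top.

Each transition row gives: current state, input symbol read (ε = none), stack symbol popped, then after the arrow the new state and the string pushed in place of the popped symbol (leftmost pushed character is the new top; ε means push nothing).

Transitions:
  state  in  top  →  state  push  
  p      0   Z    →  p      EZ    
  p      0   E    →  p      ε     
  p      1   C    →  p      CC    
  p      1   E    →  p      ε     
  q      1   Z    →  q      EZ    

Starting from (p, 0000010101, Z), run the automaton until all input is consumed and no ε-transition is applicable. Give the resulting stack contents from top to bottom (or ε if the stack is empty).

Z

(p, 0000010101, Z) ⊢ (p, 000010101, EZ) ⊢ (p, 00010101, Z) ⊢ (p, 0010101, EZ) ⊢ (p, 010101, Z) ⊢ (p, 10101, EZ) ⊢ (p, 0101, Z) ⊢ (p, 101, EZ) ⊢ (p, 01, Z) ⊢ (p, 1, EZ) ⊢ (p, ε, Z)
All input consumed in state p with stack Z.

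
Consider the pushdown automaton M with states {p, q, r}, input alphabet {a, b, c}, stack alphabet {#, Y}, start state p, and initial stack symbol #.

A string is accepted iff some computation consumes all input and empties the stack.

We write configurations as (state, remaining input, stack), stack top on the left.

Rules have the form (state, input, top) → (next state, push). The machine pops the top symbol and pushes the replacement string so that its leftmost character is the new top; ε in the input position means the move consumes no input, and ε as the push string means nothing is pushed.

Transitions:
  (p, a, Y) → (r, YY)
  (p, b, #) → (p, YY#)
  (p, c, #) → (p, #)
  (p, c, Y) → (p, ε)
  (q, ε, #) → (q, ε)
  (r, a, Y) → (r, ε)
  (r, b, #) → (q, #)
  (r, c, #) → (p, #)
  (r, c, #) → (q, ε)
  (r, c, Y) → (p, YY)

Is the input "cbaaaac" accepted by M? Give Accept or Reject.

Accept

One accepting computation: (p, cbaaaac, #) ⊢ (p, baaaac, #) ⊢ (p, aaaac, YY#) ⊢ (r, aaac, YYY#) ⊢ (r, aac, YY#) ⊢ (r, ac, Y#) ⊢ (r, c, #) ⊢ (q, ε, ε)
All input consumed and the stack is empty.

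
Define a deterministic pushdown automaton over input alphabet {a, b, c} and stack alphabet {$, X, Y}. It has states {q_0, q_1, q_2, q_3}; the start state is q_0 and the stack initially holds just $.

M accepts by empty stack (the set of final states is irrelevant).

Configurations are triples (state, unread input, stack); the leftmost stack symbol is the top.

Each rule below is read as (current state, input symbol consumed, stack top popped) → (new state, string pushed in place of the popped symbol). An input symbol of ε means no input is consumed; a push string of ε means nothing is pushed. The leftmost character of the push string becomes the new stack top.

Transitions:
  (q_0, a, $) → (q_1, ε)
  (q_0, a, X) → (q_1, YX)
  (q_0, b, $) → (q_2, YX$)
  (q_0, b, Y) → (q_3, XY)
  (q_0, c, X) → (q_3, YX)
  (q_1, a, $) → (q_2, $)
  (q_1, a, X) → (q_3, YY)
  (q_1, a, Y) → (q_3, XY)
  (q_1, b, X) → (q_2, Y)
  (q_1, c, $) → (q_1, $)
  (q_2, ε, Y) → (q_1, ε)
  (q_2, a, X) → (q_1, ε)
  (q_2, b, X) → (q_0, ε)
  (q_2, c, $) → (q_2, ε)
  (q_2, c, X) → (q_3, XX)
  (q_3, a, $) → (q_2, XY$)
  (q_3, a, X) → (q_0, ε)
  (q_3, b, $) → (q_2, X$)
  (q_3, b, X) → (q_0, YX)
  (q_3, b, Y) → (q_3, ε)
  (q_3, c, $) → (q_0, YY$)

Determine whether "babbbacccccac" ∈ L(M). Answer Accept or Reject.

(q_0, babbbacccccac, $)
  read b, top $: go to q_2, push YX$ → (q_2, abbbacccccac, YX$)
  ε-move, top Y: go to q_1, push ε → (q_1, abbbacccccac, X$)
  read a, top X: go to q_3, push YY → (q_3, bbbacccccac, YY$)
  read b, top Y: go to q_3, push ε → (q_3, bbacccccac, Y$)
  read b, top Y: go to q_3, push ε → (q_3, bacccccac, $)
  read b, top $: go to q_2, push X$ → (q_2, acccccac, X$)
  read a, top X: go to q_1, push ε → (q_1, cccccac, $)
  read c, top $: go to q_1, push $ → (q_1, ccccac, $)
  read c, top $: go to q_1, push $ → (q_1, cccac, $)
  read c, top $: go to q_1, push $ → (q_1, ccac, $)
  read c, top $: go to q_1, push $ → (q_1, cac, $)
  read c, top $: go to q_1, push $ → (q_1, ac, $)
  read a, top $: go to q_2, push $ → (q_2, c, $)
  read c, top $: go to q_2, push ε → (q_2, ε, ε)
All input consumed and the stack is empty.

Accept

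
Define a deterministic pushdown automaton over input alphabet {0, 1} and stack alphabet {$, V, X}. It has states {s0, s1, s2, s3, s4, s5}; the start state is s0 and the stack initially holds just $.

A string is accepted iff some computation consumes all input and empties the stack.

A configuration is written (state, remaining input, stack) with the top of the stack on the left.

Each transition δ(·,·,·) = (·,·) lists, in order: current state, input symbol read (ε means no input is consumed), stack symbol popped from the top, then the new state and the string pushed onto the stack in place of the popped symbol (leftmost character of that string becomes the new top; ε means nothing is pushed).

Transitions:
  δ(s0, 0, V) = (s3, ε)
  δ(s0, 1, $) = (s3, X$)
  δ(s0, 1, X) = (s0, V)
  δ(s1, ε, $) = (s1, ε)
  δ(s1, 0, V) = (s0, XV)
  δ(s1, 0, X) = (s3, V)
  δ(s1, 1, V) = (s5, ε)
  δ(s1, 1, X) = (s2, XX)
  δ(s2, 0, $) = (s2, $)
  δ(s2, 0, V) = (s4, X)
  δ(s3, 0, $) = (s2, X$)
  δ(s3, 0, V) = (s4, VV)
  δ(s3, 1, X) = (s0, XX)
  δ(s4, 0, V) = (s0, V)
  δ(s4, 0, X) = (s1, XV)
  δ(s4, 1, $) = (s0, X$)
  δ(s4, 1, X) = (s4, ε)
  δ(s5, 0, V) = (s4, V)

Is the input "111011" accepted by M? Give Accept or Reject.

(s0, 111011, $)
  read 1, top $: go to s3, push X$ → (s3, 11011, X$)
  read 1, top X: go to s0, push XX → (s0, 1011, XX$)
  read 1, top X: go to s0, push V → (s0, 011, VX$)
  read 0, top V: go to s3, push ε → (s3, 11, X$)
  read 1, top X: go to s0, push XX → (s0, 1, XX$)
  read 1, top X: go to s0, push V → (s0, ε, VX$)
All input consumed; stack is VX$, not empty, and no further ε-move applies.

Reject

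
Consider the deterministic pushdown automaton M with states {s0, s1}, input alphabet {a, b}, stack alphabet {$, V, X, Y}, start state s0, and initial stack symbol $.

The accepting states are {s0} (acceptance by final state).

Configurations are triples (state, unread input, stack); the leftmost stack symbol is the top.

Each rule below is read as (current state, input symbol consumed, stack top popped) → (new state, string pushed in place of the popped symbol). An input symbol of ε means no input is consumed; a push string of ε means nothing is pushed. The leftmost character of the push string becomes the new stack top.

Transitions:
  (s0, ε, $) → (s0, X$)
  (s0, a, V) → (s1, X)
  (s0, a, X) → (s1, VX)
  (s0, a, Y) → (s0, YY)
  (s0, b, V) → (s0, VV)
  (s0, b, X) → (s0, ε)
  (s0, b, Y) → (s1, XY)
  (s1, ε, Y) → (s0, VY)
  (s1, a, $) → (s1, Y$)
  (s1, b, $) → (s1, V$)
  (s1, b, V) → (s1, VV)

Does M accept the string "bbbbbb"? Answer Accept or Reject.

Accept

(s0, bbbbbb, $) ⊢ (s0, bbbbbb, X$) ⊢ (s0, bbbbb, $) ⊢ (s0, bbbbb, X$) ⊢ (s0, bbbb, $) ⊢ (s0, bbbb, X$) ⊢ (s0, bbb, $) ⊢ (s0, bbb, X$) ⊢ (s0, bb, $) ⊢ (s0, bb, X$) ⊢ (s0, b, $) ⊢ (s0, b, X$) ⊢ (s0, ε, $)
All input consumed; state s0 ∈ F.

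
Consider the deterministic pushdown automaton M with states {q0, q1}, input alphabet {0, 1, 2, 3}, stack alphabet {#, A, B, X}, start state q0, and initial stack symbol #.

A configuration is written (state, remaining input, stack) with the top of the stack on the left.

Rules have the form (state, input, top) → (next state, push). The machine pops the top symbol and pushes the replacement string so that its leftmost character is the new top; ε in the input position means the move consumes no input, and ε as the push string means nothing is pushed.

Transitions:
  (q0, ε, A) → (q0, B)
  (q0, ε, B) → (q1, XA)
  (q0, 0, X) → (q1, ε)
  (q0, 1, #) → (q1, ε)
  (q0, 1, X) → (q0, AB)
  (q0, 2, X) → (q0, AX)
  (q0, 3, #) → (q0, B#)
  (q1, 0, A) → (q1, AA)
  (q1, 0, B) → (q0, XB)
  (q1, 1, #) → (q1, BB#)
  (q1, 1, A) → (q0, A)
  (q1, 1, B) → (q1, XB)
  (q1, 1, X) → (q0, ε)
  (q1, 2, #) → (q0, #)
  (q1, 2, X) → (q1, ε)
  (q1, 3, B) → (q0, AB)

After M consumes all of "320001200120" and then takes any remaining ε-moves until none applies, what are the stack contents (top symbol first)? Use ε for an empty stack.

AAAAAAA#

(q0, 320001200120, #)
  read 3, top #: go to q0, push B# → (q0, 20001200120, B#)
  ε-move, top B: go to q1, push XA → (q1, 20001200120, XA#)
  read 2, top X: go to q1, push ε → (q1, 0001200120, A#)
  read 0, top A: go to q1, push AA → (q1, 001200120, AA#)
  read 0, top A: go to q1, push AA → (q1, 01200120, AAA#)
  read 0, top A: go to q1, push AA → (q1, 1200120, AAAA#)
  read 1, top A: go to q0, push A → (q0, 200120, AAAA#)
  ε-move, top A: go to q0, push B → (q0, 200120, BAAA#)
  ε-move, top B: go to q1, push XA → (q1, 200120, XAAAA#)
  read 2, top X: go to q1, push ε → (q1, 00120, AAAA#)
  read 0, top A: go to q1, push AA → (q1, 0120, AAAAA#)
  read 0, top A: go to q1, push AA → (q1, 120, AAAAAA#)
  read 1, top A: go to q0, push A → (q0, 20, AAAAAA#)
  ε-move, top A: go to q0, push B → (q0, 20, BAAAAA#)
  ε-move, top B: go to q1, push XA → (q1, 20, XAAAAAA#)
  read 2, top X: go to q1, push ε → (q1, 0, AAAAAA#)
  read 0, top A: go to q1, push AA → (q1, ε, AAAAAAA#)
All input consumed in state q1 with stack AAAAAAA#.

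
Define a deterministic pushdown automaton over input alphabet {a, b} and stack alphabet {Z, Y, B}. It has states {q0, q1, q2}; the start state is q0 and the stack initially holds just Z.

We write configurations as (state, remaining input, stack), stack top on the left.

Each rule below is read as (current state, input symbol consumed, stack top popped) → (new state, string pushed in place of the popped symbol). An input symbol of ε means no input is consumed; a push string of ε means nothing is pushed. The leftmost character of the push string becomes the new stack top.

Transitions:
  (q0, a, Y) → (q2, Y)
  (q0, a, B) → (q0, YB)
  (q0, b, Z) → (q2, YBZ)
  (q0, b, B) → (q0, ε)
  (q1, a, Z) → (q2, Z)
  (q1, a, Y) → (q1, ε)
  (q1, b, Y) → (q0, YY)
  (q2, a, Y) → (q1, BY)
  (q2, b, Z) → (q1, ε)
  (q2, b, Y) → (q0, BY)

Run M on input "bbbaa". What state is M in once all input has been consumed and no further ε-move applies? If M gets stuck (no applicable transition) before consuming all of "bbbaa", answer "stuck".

(q0, bbbaa, Z)
  read b, top Z: go to q2, push YBZ → (q2, bbaa, YBZ)
  read b, top Y: go to q0, push BY → (q0, baa, BYBZ)
  read b, top B: go to q0, push ε → (q0, aa, YBZ)
  read a, top Y: go to q2, push Y → (q2, a, YBZ)
  read a, top Y: go to q1, push BY → (q1, ε, BYBZ)
All input consumed; M is in state q1.

q1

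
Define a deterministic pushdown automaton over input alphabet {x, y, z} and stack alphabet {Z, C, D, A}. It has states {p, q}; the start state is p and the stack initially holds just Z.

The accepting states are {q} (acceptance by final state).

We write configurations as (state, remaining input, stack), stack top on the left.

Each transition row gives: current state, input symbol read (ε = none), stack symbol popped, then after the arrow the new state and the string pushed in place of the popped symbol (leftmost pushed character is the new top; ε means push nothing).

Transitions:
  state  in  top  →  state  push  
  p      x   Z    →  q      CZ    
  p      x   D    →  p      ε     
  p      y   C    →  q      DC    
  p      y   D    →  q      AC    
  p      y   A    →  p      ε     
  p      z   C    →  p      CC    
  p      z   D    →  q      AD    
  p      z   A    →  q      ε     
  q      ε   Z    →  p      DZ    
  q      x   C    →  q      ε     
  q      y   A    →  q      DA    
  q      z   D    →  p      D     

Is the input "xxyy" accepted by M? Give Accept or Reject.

(p, xxyy, Z)
  read x, top Z: go to q, push CZ → (q, xyy, CZ)
  read x, top C: go to q, push ε → (q, yy, Z)
  ε-move, top Z: go to p, push DZ → (p, yy, DZ)
  read y, top D: go to q, push AC → (q, y, ACZ)
  read y, top A: go to q, push DA → (q, ε, DACZ)
All input consumed; state q ∈ F.

Accept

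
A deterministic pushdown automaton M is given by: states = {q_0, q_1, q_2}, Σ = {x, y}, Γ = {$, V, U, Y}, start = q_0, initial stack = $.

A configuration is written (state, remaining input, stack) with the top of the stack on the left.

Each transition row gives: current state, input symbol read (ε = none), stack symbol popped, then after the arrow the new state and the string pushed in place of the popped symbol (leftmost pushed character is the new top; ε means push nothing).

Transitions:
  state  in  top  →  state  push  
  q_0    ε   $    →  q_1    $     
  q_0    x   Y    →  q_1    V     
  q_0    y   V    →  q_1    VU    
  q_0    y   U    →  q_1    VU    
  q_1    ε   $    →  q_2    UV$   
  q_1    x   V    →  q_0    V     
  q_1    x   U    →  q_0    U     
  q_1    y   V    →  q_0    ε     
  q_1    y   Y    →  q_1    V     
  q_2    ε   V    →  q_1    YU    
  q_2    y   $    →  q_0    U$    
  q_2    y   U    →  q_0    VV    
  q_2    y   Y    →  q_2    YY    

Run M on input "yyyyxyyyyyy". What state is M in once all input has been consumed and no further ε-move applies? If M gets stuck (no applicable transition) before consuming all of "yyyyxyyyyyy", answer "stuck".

q_0

(q_0, yyyyxyyyyyy, $) ⊢ (q_1, yyyyxyyyyyy, $) ⊢ (q_2, yyyyxyyyyyy, UV$) ⊢ (q_0, yyyxyyyyyy, VVV$) ⊢ (q_1, yyxyyyyyy, VUVV$) ⊢ (q_0, yxyyyyyy, UVV$) ⊢ (q_1, xyyyyyy, VUVV$) ⊢ (q_0, yyyyyy, VUVV$) ⊢ (q_1, yyyyy, VUUVV$) ⊢ (q_0, yyyy, UUVV$) ⊢ (q_1, yyy, VUUVV$) ⊢ (q_0, yy, UUVV$) ⊢ (q_1, y, VUUVV$) ⊢ (q_0, ε, UUVV$)
All input consumed; M is in state q_0.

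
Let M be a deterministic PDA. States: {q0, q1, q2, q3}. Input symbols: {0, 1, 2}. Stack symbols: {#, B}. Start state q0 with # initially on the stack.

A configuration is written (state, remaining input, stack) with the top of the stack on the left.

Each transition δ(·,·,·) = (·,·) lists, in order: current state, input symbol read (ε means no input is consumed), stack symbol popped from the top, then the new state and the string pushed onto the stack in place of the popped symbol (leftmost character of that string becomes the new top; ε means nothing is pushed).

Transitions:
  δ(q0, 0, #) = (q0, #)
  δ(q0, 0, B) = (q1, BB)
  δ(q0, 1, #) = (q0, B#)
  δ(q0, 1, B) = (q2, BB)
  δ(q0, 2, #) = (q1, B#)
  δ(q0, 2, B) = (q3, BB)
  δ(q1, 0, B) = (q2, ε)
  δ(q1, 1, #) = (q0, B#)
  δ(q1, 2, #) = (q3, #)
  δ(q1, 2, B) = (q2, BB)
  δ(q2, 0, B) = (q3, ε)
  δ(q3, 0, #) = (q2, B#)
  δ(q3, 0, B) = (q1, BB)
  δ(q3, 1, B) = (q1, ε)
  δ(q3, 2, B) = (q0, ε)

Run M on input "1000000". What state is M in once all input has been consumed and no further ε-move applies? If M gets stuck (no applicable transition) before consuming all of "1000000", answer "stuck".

(q0, 1000000, #)
  read 1, top #: go to q0, push B# → (q0, 000000, B#)
  read 0, top B: go to q1, push BB → (q1, 00000, BB#)
  read 0, top B: go to q2, push ε → (q2, 0000, B#)
  read 0, top B: go to q3, push ε → (q3, 000, #)
  read 0, top #: go to q2, push B# → (q2, 00, B#)
  read 0, top B: go to q3, push ε → (q3, 0, #)
  read 0, top #: go to q2, push B# → (q2, ε, B#)
All input consumed; M is in state q2.

q2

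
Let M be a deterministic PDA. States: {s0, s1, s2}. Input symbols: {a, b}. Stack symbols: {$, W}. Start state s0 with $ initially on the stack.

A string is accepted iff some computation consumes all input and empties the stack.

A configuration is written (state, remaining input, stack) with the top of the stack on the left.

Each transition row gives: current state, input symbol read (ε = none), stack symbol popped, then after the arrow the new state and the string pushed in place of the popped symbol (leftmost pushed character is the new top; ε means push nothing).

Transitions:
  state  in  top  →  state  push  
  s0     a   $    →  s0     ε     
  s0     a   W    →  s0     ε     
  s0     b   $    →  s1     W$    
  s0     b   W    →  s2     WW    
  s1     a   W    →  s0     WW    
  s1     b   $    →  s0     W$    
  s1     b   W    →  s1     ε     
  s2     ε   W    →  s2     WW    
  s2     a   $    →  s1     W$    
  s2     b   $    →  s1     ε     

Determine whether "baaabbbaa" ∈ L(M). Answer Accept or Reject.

(s0, baaabbbaa, $) ⊢ (s1, aaabbbaa, W$) ⊢ (s0, aabbbaa, WW$) ⊢ (s0, abbbaa, W$) ⊢ (s0, bbbaa, $) ⊢ (s1, bbaa, W$) ⊢ (s1, baa, $) ⊢ (s0, aa, W$) ⊢ (s0, a, $) ⊢ (s0, ε, ε)
All input consumed and the stack is empty.

Accept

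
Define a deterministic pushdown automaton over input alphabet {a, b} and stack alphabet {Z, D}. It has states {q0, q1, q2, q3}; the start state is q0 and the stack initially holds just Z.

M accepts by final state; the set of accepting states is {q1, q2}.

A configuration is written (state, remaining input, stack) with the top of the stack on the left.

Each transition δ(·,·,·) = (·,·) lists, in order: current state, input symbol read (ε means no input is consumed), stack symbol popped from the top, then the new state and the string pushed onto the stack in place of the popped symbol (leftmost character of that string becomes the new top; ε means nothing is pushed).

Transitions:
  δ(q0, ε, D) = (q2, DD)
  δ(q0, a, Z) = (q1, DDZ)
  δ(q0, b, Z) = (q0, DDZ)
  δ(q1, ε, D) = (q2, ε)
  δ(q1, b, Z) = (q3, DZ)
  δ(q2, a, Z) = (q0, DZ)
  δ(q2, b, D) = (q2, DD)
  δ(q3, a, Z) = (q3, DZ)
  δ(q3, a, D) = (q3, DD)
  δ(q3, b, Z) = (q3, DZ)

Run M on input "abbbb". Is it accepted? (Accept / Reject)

(q0, abbbb, Z) ⊢ (q1, bbbb, DDZ) ⊢ (q2, bbbb, DZ) ⊢ (q2, bbb, DDZ) ⊢ (q2, bb, DDDZ) ⊢ (q2, b, DDDDZ) ⊢ (q2, ε, DDDDDZ)
All input consumed; state q2 ∈ F.

Accept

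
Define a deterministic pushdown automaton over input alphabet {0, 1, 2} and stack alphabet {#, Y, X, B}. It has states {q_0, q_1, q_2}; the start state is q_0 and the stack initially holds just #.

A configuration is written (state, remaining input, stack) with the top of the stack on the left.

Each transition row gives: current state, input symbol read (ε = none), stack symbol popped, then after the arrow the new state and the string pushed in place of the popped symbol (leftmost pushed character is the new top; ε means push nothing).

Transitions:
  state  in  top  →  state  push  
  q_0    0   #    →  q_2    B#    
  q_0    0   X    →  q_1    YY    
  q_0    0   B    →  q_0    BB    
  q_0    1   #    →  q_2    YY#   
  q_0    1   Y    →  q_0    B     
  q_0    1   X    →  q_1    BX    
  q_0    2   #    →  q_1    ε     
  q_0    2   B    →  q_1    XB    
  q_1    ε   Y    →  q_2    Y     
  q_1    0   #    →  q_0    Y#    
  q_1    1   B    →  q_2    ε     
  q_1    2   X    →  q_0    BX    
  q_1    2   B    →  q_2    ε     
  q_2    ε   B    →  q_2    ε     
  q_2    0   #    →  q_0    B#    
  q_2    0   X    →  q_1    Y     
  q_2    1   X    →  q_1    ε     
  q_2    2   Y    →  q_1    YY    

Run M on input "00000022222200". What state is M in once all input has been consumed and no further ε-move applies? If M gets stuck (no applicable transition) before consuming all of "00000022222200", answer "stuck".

(q_0, 00000022222200, #)
  read 0, top #: go to q_2, push B# → (q_2, 0000022222200, B#)
  ε-move, top B: go to q_2, push ε → (q_2, 0000022222200, #)
  read 0, top #: go to q_0, push B# → (q_0, 000022222200, B#)
  read 0, top B: go to q_0, push BB → (q_0, 00022222200, BB#)
  read 0, top B: go to q_0, push BB → (q_0, 0022222200, BBB#)
  read 0, top B: go to q_0, push BB → (q_0, 022222200, BBBB#)
  read 0, top B: go to q_0, push BB → (q_0, 22222200, BBBBB#)
  read 2, top B: go to q_1, push XB → (q_1, 2222200, XBBBBB#)
  read 2, top X: go to q_0, push BX → (q_0, 222200, BXBBBBB#)
  read 2, top B: go to q_1, push XB → (q_1, 22200, XBXBBBBB#)
  read 2, top X: go to q_0, push BX → (q_0, 2200, BXBXBBBBB#)
  read 2, top B: go to q_1, push XB → (q_1, 200, XBXBXBBBBB#)
  read 2, top X: go to q_0, push BX → (q_0, 00, BXBXBXBBBBB#)
  read 0, top B: go to q_0, push BB → (q_0, 0, BBXBXBXBBBBB#)
  read 0, top B: go to q_0, push BB → (q_0, ε, BBBXBXBXBBBBB#)
All input consumed; M is in state q_0.

q_0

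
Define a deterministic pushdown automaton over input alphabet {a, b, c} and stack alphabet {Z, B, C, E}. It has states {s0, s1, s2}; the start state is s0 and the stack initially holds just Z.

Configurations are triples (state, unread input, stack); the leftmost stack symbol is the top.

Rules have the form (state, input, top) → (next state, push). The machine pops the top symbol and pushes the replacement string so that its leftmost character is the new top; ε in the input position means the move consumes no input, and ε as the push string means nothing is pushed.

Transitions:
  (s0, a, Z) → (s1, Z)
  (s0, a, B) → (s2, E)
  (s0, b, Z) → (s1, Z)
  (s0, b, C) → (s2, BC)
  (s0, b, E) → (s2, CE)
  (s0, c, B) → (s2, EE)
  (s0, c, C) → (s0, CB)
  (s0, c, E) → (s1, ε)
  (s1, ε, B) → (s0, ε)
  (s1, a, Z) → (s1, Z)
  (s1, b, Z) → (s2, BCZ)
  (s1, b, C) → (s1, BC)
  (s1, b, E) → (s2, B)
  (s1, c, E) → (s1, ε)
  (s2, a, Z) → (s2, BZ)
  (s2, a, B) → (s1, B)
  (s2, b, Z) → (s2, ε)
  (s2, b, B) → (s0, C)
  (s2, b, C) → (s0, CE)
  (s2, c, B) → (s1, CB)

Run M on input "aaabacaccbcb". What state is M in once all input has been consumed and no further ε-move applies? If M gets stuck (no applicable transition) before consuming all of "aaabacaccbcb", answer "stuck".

stuck

(s0, aaabacaccbcb, Z)
  read a, top Z: go to s1, push Z → (s1, aabacaccbcb, Z)
  read a, top Z: go to s1, push Z → (s1, abacaccbcb, Z)
  read a, top Z: go to s1, push Z → (s1, bacaccbcb, Z)
  read b, top Z: go to s2, push BCZ → (s2, acaccbcb, BCZ)
  read a, top B: go to s1, push B → (s1, caccbcb, BCZ)
  ε-move, top B: go to s0, push ε → (s0, caccbcb, CZ)
  read c, top C: go to s0, push CB → (s0, accbcb, CBZ)
No transition for (s0, a, top C); M blocks with input accbcb remaining.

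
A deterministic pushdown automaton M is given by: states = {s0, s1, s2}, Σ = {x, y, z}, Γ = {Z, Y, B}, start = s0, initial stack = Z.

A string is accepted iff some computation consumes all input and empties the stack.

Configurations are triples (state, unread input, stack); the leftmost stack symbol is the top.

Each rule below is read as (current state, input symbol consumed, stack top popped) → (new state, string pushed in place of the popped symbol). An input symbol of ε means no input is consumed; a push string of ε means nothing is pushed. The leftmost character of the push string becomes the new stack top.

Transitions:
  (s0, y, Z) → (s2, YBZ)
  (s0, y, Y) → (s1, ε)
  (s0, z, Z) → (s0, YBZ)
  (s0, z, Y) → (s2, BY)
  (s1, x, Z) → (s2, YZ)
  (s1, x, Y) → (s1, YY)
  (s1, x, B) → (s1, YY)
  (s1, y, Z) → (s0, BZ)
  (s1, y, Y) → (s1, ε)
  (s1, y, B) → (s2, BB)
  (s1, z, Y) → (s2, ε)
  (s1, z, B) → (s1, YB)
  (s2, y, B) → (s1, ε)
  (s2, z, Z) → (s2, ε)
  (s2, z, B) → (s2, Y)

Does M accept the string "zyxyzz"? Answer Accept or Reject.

Accept

(s0, zyxyzz, Z)
  read z, top Z: go to s0, push YBZ → (s0, yxyzz, YBZ)
  read y, top Y: go to s1, push ε → (s1, xyzz, BZ)
  read x, top B: go to s1, push YY → (s1, yzz, YYZ)
  read y, top Y: go to s1, push ε → (s1, zz, YZ)
  read z, top Y: go to s2, push ε → (s2, z, Z)
  read z, top Z: go to s2, push ε → (s2, ε, ε)
All input consumed and the stack is empty.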